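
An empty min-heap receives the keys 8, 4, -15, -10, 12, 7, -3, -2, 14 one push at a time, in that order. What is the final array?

[-15, -10, -3, -2, 12, 7, 4, 8, 14]

Insert 8:
  append 8 at index 0 → [8] (no swap needed)
Insert 4:
  append 4 at index 1 → [8, 4]
  4 < parent 8 at index 0, swap → [4, 8]
Insert -15:
  append -15 at index 2 → [4, 8, -15]
  -15 < parent 4 at index 0, swap → [-15, 8, 4]
Insert -10:
  append -10 at index 3 → [-15, 8, 4, -10]
  -10 < parent 8 at index 1, swap → [-15, -10, 4, 8]
Insert 12:
  append 12 at index 4 → [-15, -10, 4, 8, 12] (no swap needed)
Insert 7:
  append 7 at index 5 → [-15, -10, 4, 8, 12, 7] (no swap needed)
Insert -3:
  append -3 at index 6 → [-15, -10, 4, 8, 12, 7, -3]
  -3 < parent 4 at index 2, swap → [-15, -10, -3, 8, 12, 7, 4]
Insert -2:
  append -2 at index 7 → [-15, -10, -3, 8, 12, 7, 4, -2]
  -2 < parent 8 at index 3, swap → [-15, -10, -3, -2, 12, 7, 4, 8]
Insert 14:
  append 14 at index 8 → [-15, -10, -3, -2, 12, 7, 4, 8, 14] (no swap needed)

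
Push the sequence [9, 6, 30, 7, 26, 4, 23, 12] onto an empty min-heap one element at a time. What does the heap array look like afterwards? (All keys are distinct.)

Insert 9:
  append 9 at index 0 → [9] (no swap needed)
Insert 6:
  append 6 at index 1 → [9, 6]
  6 < parent 9 at index 0, swap → [6, 9]
Insert 30:
  append 30 at index 2 → [6, 9, 30] (no swap needed)
Insert 7:
  append 7 at index 3 → [6, 9, 30, 7]
  7 < parent 9 at index 1, swap → [6, 7, 30, 9]
Insert 26:
  append 26 at index 4 → [6, 7, 30, 9, 26] (no swap needed)
Insert 4:
  append 4 at index 5 → [6, 7, 30, 9, 26, 4]
  4 < parent 30 at index 2, swap → [6, 7, 4, 9, 26, 30]
  4 < parent 6 at index 0, swap → [4, 7, 6, 9, 26, 30]
Insert 23:
  append 23 at index 6 → [4, 7, 6, 9, 26, 30, 23] (no swap needed)
Insert 12:
  append 12 at index 7 → [4, 7, 6, 9, 26, 30, 23, 12] (no swap needed)

[4, 7, 6, 9, 26, 30, 23, 12]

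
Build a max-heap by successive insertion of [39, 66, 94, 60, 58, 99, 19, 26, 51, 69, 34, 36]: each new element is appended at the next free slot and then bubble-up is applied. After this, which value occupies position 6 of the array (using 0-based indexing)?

Insert 39:
  append 39 at index 0 → [39] (no swap needed)
Insert 66:
  append 66 at index 1 → [39, 66]
  66 > parent 39 at index 0, swap → [66, 39]
Insert 94:
  append 94 at index 2 → [66, 39, 94]
  94 > parent 66 at index 0, swap → [94, 39, 66]
Insert 60:
  append 60 at index 3 → [94, 39, 66, 60]
  60 > parent 39 at index 1, swap → [94, 60, 66, 39]
Insert 58:
  append 58 at index 4 → [94, 60, 66, 39, 58] (no swap needed)
Insert 99:
  append 99 at index 5 → [94, 60, 66, 39, 58, 99]
  99 > parent 66 at index 2, swap → [94, 60, 99, 39, 58, 66]
  99 > parent 94 at index 0, swap → [99, 60, 94, 39, 58, 66]
Insert 19:
  append 19 at index 6 → [99, 60, 94, 39, 58, 66, 19] (no swap needed)
Insert 26:
  append 26 at index 7 → [99, 60, 94, 39, 58, 66, 19, 26] (no swap needed)
Insert 51:
  append 51 at index 8 → [99, 60, 94, 39, 58, 66, 19, 26, 51]
  51 > parent 39 at index 3, swap → [99, 60, 94, 51, 58, 66, 19, 26, 39]
Insert 69:
  append 69 at index 9 → [99, 60, 94, 51, 58, 66, 19, 26, 39, 69]
  69 > parent 58 at index 4, swap → [99, 60, 94, 51, 69, 66, 19, 26, 39, 58]
  69 > parent 60 at index 1, swap → [99, 69, 94, 51, 60, 66, 19, 26, 39, 58]
Insert 34:
  append 34 at index 10 → [99, 69, 94, 51, 60, 66, 19, 26, 39, 58, 34] (no swap needed)
Insert 36:
  append 36 at index 11 → [99, 69, 94, 51, 60, 66, 19, 26, 39, 58, 34, 36] (no swap needed)
resulting array: [99, 69, 94, 51, 60, 66, 19, 26, 39, 58, 34, 36]

19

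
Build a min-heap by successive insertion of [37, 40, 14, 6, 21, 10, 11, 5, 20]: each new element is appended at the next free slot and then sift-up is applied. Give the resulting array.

[5, 6, 10, 14, 21, 37, 11, 40, 20]

Insert 37:
  append 37 at index 0 → [37] (no swap needed)
Insert 40:
  append 40 at index 1 → [37, 40] (no swap needed)
Insert 14:
  append 14 at index 2 → [37, 40, 14]
  14 < parent 37 at index 0, swap → [14, 40, 37]
Insert 6:
  append 6 at index 3 → [14, 40, 37, 6]
  6 < parent 40 at index 1, swap → [14, 6, 37, 40]
  6 < parent 14 at index 0, swap → [6, 14, 37, 40]
Insert 21:
  append 21 at index 4 → [6, 14, 37, 40, 21] (no swap needed)
Insert 10:
  append 10 at index 5 → [6, 14, 37, 40, 21, 10]
  10 < parent 37 at index 2, swap → [6, 14, 10, 40, 21, 37]
Insert 11:
  append 11 at index 6 → [6, 14, 10, 40, 21, 37, 11] (no swap needed)
Insert 5:
  append 5 at index 7 → [6, 14, 10, 40, 21, 37, 11, 5]
  5 < parent 40 at index 3, swap → [6, 14, 10, 5, 21, 37, 11, 40]
  5 < parent 14 at index 1, swap → [6, 5, 10, 14, 21, 37, 11, 40]
  5 < parent 6 at index 0, swap → [5, 6, 10, 14, 21, 37, 11, 40]
Insert 20:
  append 20 at index 8 → [5, 6, 10, 14, 21, 37, 11, 40, 20] (no swap needed)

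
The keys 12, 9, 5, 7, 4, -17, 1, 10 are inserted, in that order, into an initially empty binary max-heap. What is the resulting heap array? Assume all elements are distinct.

Insert 12:
  append 12 at index 0 → [12] (no swap needed)
Insert 9:
  append 9 at index 1 → [12, 9] (no swap needed)
Insert 5:
  append 5 at index 2 → [12, 9, 5] (no swap needed)
Insert 7:
  append 7 at index 3 → [12, 9, 5, 7] (no swap needed)
Insert 4:
  append 4 at index 4 → [12, 9, 5, 7, 4] (no swap needed)
Insert -17:
  append -17 at index 5 → [12, 9, 5, 7, 4, -17] (no swap needed)
Insert 1:
  append 1 at index 6 → [12, 9, 5, 7, 4, -17, 1] (no swap needed)
Insert 10:
  append 10 at index 7 → [12, 9, 5, 7, 4, -17, 1, 10]
  10 > parent 7 at index 3, swap → [12, 9, 5, 10, 4, -17, 1, 7]
  10 > parent 9 at index 1, swap → [12, 10, 5, 9, 4, -17, 1, 7]

[12, 10, 5, 9, 4, -17, 1, 7]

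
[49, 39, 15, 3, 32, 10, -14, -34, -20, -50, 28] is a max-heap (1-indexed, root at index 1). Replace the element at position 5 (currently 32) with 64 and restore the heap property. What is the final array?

set index 5 from 32 to 64 → [49, 39, 15, 3, 64, 10, -14, -34, -20, -50, 28]
64 > parent 39 at index 2, swap → [49, 64, 15, 3, 39, 10, -14, -34, -20, -50, 28]
64 > parent 49 at index 1, swap → [64, 49, 15, 3, 39, 10, -14, -34, -20, -50, 28]

[64, 49, 15, 3, 39, 10, -14, -34, -20, -50, 28]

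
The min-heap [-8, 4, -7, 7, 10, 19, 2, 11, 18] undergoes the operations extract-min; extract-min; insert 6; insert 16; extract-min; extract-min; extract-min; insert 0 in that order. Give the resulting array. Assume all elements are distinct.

extract-min → returns -8:
  remove root -8; move last element 18 to root → [18, 4, -7, 7, 10, 19, 2, 11]
  18 vs smaller child -7 at index 2, swap → [-7, 4, 18, 7, 10, 19, 2, 11]
  18 vs smaller child 2 at index 6, swap → [-7, 4, 2, 7, 10, 19, 18, 11]
extract-min → returns -7:
  remove root -7; move last element 11 to root → [11, 4, 2, 7, 10, 19, 18]
  11 vs smaller child 2 at index 2, swap → [2, 4, 11, 7, 10, 19, 18]
insert 6:
  append 6 at index 7 → [2, 4, 11, 7, 10, 19, 18, 6]
  6 < parent 7 at index 3, swap → [2, 4, 11, 6, 10, 19, 18, 7]
insert 16:
  append 16 at index 8 → [2, 4, 11, 6, 10, 19, 18, 7, 16] (no swap needed)
extract-min → returns 2:
  remove root 2; move last element 16 to root → [16, 4, 11, 6, 10, 19, 18, 7]
  16 vs smaller child 4 at index 1, swap → [4, 16, 11, 6, 10, 19, 18, 7]
  16 vs smaller child 6 at index 3, swap → [4, 6, 11, 16, 10, 19, 18, 7]
  16 vs only child 7 at index 7, swap → [4, 6, 11, 7, 10, 19, 18, 16]
extract-min → returns 4:
  remove root 4; move last element 16 to root → [16, 6, 11, 7, 10, 19, 18]
  16 vs smaller child 6 at index 1, swap → [6, 16, 11, 7, 10, 19, 18]
  16 vs smaller child 7 at index 3, swap → [6, 7, 11, 16, 10, 19, 18]
extract-min → returns 6:
  remove root 6; move last element 18 to root → [18, 7, 11, 16, 10, 19]
  18 vs smaller child 7 at index 1, swap → [7, 18, 11, 16, 10, 19]
  18 vs smaller child 10 at index 4, swap → [7, 10, 11, 16, 18, 19]
insert 0:
  append 0 at index 6 → [7, 10, 11, 16, 18, 19, 0]
  0 < parent 11 at index 2, swap → [7, 10, 0, 16, 18, 19, 11]
  0 < parent 7 at index 0, swap → [0, 10, 7, 16, 18, 19, 11]

[0, 10, 7, 16, 18, 19, 11]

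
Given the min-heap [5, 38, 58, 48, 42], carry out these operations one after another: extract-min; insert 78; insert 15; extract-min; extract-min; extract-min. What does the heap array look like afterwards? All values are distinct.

[48, 78, 58]

extract-min → returns 5:
  remove root 5; move last element 42 to root → [42, 38, 58, 48]
  42 vs smaller child 38 at index 1, swap → [38, 42, 58, 48]
insert 78:
  append 78 at index 4 → [38, 42, 58, 48, 78] (no swap needed)
insert 15:
  append 15 at index 5 → [38, 42, 58, 48, 78, 15]
  15 < parent 58 at index 2, swap → [38, 42, 15, 48, 78, 58]
  15 < parent 38 at index 0, swap → [15, 42, 38, 48, 78, 58]
extract-min → returns 15:
  remove root 15; move last element 58 to root → [58, 42, 38, 48, 78]
  58 vs smaller child 38 at index 2, swap → [38, 42, 58, 48, 78]
extract-min → returns 38:
  remove root 38; move last element 78 to root → [78, 42, 58, 48]
  78 vs smaller child 42 at index 1, swap → [42, 78, 58, 48]
  78 vs only child 48 at index 3, swap → [42, 48, 58, 78]
extract-min → returns 42:
  remove root 42; move last element 78 to root → [78, 48, 58]
  78 vs smaller child 48 at index 1, swap → [48, 78, 58]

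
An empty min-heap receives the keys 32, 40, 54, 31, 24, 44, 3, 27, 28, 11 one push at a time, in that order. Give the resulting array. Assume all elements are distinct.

Insert 32:
  append 32 at index 0 → [32] (no swap needed)
Insert 40:
  append 40 at index 1 → [32, 40] (no swap needed)
Insert 54:
  append 54 at index 2 → [32, 40, 54] (no swap needed)
Insert 31:
  append 31 at index 3 → [32, 40, 54, 31]
  31 < parent 40 at index 1, swap → [32, 31, 54, 40]
  31 < parent 32 at index 0, swap → [31, 32, 54, 40]
Insert 24:
  append 24 at index 4 → [31, 32, 54, 40, 24]
  24 < parent 32 at index 1, swap → [31, 24, 54, 40, 32]
  24 < parent 31 at index 0, swap → [24, 31, 54, 40, 32]
Insert 44:
  append 44 at index 5 → [24, 31, 54, 40, 32, 44]
  44 < parent 54 at index 2, swap → [24, 31, 44, 40, 32, 54]
Insert 3:
  append 3 at index 6 → [24, 31, 44, 40, 32, 54, 3]
  3 < parent 44 at index 2, swap → [24, 31, 3, 40, 32, 54, 44]
  3 < parent 24 at index 0, swap → [3, 31, 24, 40, 32, 54, 44]
Insert 27:
  append 27 at index 7 → [3, 31, 24, 40, 32, 54, 44, 27]
  27 < parent 40 at index 3, swap → [3, 31, 24, 27, 32, 54, 44, 40]
  27 < parent 31 at index 1, swap → [3, 27, 24, 31, 32, 54, 44, 40]
Insert 28:
  append 28 at index 8 → [3, 27, 24, 31, 32, 54, 44, 40, 28]
  28 < parent 31 at index 3, swap → [3, 27, 24, 28, 32, 54, 44, 40, 31]
Insert 11:
  append 11 at index 9 → [3, 27, 24, 28, 32, 54, 44, 40, 31, 11]
  11 < parent 32 at index 4, swap → [3, 27, 24, 28, 11, 54, 44, 40, 31, 32]
  11 < parent 27 at index 1, swap → [3, 11, 24, 28, 27, 54, 44, 40, 31, 32]

[3, 11, 24, 28, 27, 54, 44, 40, 31, 32]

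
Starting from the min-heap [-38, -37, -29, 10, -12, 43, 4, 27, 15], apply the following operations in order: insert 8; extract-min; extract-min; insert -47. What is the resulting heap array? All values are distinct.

[-47, -29, 4, -12, 8, 43, 15, 27, 10]

insert 8:
  append 8 at index 9 → [-38, -37, -29, 10, -12, 43, 4, 27, 15, 8] (no swap needed)
extract-min → returns -38:
  remove root -38; move last element 8 to root → [8, -37, -29, 10, -12, 43, 4, 27, 15]
  8 vs smaller child -37 at index 1, swap → [-37, 8, -29, 10, -12, 43, 4, 27, 15]
  8 vs smaller child -12 at index 4, swap → [-37, -12, -29, 10, 8, 43, 4, 27, 15]
extract-min → returns -37:
  remove root -37; move last element 15 to root → [15, -12, -29, 10, 8, 43, 4, 27]
  15 vs smaller child -29 at index 2, swap → [-29, -12, 15, 10, 8, 43, 4, 27]
  15 vs smaller child 4 at index 6, swap → [-29, -12, 4, 10, 8, 43, 15, 27]
insert -47:
  append -47 at index 8 → [-29, -12, 4, 10, 8, 43, 15, 27, -47]
  -47 < parent 10 at index 3, swap → [-29, -12, 4, -47, 8, 43, 15, 27, 10]
  -47 < parent -12 at index 1, swap → [-29, -47, 4, -12, 8, 43, 15, 27, 10]
  -47 < parent -29 at index 0, swap → [-47, -29, 4, -12, 8, 43, 15, 27, 10]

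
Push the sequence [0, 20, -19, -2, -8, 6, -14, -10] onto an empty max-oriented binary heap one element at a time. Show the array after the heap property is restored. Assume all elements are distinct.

Insert 0:
  append 0 at index 0 → [0] (no swap needed)
Insert 20:
  append 20 at index 1 → [0, 20]
  20 > parent 0 at index 0, swap → [20, 0]
Insert -19:
  append -19 at index 2 → [20, 0, -19] (no swap needed)
Insert -2:
  append -2 at index 3 → [20, 0, -19, -2] (no swap needed)
Insert -8:
  append -8 at index 4 → [20, 0, -19, -2, -8] (no swap needed)
Insert 6:
  append 6 at index 5 → [20, 0, -19, -2, -8, 6]
  6 > parent -19 at index 2, swap → [20, 0, 6, -2, -8, -19]
Insert -14:
  append -14 at index 6 → [20, 0, 6, -2, -8, -19, -14] (no swap needed)
Insert -10:
  append -10 at index 7 → [20, 0, 6, -2, -8, -19, -14, -10] (no swap needed)

[20, 0, 6, -2, -8, -19, -14, -10]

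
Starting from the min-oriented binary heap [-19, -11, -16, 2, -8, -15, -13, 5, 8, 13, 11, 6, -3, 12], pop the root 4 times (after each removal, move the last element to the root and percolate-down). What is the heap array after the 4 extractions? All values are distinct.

[-11, -8, -3, 2, 11, 6, 12, 5, 8, 13]

extract-min #1 returns -19:
  remove root -19; move last element 12 to root → [12, -11, -16, 2, -8, -15, -13, 5, 8, 13, 11, 6, -3]
  12 vs smaller child -16 at index 2, swap → [-16, -11, 12, 2, -8, -15, -13, 5, 8, 13, 11, 6, -3]
  12 vs smaller child -15 at index 5, swap → [-16, -11, -15, 2, -8, 12, -13, 5, 8, 13, 11, 6, -3]
  12 vs smaller child -3 at index 12, swap → [-16, -11, -15, 2, -8, -3, -13, 5, 8, 13, 11, 6, 12]
extract-min #2 returns -16:
  remove root -16; move last element 12 to root → [12, -11, -15, 2, -8, -3, -13, 5, 8, 13, 11, 6]
  12 vs smaller child -15 at index 2, swap → [-15, -11, 12, 2, -8, -3, -13, 5, 8, 13, 11, 6]
  12 vs smaller child -13 at index 6, swap → [-15, -11, -13, 2, -8, -3, 12, 5, 8, 13, 11, 6]
extract-min #3 returns -15:
  remove root -15; move last element 6 to root → [6, -11, -13, 2, -8, -3, 12, 5, 8, 13, 11]
  6 vs smaller child -13 at index 2, swap → [-13, -11, 6, 2, -8, -3, 12, 5, 8, 13, 11]
  6 vs smaller child -3 at index 5, swap → [-13, -11, -3, 2, -8, 6, 12, 5, 8, 13, 11]
extract-min #4 returns -13:
  remove root -13; move last element 11 to root → [11, -11, -3, 2, -8, 6, 12, 5, 8, 13]
  11 vs smaller child -11 at index 1, swap → [-11, 11, -3, 2, -8, 6, 12, 5, 8, 13]
  11 vs smaller child -8 at index 4, swap → [-11, -8, -3, 2, 11, 6, 12, 5, 8, 13]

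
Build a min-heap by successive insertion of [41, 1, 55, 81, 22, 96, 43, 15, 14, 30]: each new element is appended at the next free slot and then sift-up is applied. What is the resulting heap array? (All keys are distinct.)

[1, 14, 43, 15, 30, 96, 55, 81, 22, 41]

Insert 41:
  append 41 at index 0 → [41] (no swap needed)
Insert 1:
  append 1 at index 1 → [41, 1]
  1 < parent 41 at index 0, swap → [1, 41]
Insert 55:
  append 55 at index 2 → [1, 41, 55] (no swap needed)
Insert 81:
  append 81 at index 3 → [1, 41, 55, 81] (no swap needed)
Insert 22:
  append 22 at index 4 → [1, 41, 55, 81, 22]
  22 < parent 41 at index 1, swap → [1, 22, 55, 81, 41]
Insert 96:
  append 96 at index 5 → [1, 22, 55, 81, 41, 96] (no swap needed)
Insert 43:
  append 43 at index 6 → [1, 22, 55, 81, 41, 96, 43]
  43 < parent 55 at index 2, swap → [1, 22, 43, 81, 41, 96, 55]
Insert 15:
  append 15 at index 7 → [1, 22, 43, 81, 41, 96, 55, 15]
  15 < parent 81 at index 3, swap → [1, 22, 43, 15, 41, 96, 55, 81]
  15 < parent 22 at index 1, swap → [1, 15, 43, 22, 41, 96, 55, 81]
Insert 14:
  append 14 at index 8 → [1, 15, 43, 22, 41, 96, 55, 81, 14]
  14 < parent 22 at index 3, swap → [1, 15, 43, 14, 41, 96, 55, 81, 22]
  14 < parent 15 at index 1, swap → [1, 14, 43, 15, 41, 96, 55, 81, 22]
Insert 30:
  append 30 at index 9 → [1, 14, 43, 15, 41, 96, 55, 81, 22, 30]
  30 < parent 41 at index 4, swap → [1, 14, 43, 15, 30, 96, 55, 81, 22, 41]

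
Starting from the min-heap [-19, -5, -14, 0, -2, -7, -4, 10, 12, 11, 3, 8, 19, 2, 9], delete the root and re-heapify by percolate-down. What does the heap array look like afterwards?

remove root -19; move last element 9 to root → [9, -5, -14, 0, -2, -7, -4, 10, 12, 11, 3, 8, 19, 2]
9 vs smaller child -14 at index 2, swap → [-14, -5, 9, 0, -2, -7, -4, 10, 12, 11, 3, 8, 19, 2]
9 vs smaller child -7 at index 5, swap → [-14, -5, -7, 0, -2, 9, -4, 10, 12, 11, 3, 8, 19, 2]
9 vs smaller child 8 at index 11, swap → [-14, -5, -7, 0, -2, 8, -4, 10, 12, 11, 3, 9, 19, 2]

[-14, -5, -7, 0, -2, 8, -4, 10, 12, 11, 3, 9, 19, 2]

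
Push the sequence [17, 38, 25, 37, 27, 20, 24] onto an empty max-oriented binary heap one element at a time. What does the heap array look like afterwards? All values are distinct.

[38, 37, 25, 17, 27, 20, 24]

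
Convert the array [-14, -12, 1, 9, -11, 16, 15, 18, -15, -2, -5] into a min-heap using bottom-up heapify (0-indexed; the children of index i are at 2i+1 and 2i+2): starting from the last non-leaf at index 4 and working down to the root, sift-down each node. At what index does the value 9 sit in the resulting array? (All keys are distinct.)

sift down from index 4: already satisfies heap property
sift down from index 3:
  9 vs smaller child -15 at index 8, swap → [-14, -12, 1, -15, -11, 16, 15, 18, 9, -2, -5]
sift down from index 2: already satisfies heap property
sift down from index 1:
  -12 vs smaller child -15 at index 3, swap → [-14, -15, 1, -12, -11, 16, 15, 18, 9, -2, -5]
sift down from index 0:
  -14 vs smaller child -15 at index 1, swap → [-15, -14, 1, -12, -11, 16, 15, 18, 9, -2, -5]
resulting array: [-15, -14, 1, -12, -11, 16, 15, 18, 9, -2, -5]

8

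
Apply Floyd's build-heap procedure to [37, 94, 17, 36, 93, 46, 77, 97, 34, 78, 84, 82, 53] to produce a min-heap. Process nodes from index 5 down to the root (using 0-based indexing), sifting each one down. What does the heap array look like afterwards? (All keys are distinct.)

sift down from index 5: already satisfies heap property
sift down from index 4:
  93 vs smaller child 78 at index 9, swap → [37, 94, 17, 36, 78, 46, 77, 97, 34, 93, 84, 82, 53]
sift down from index 3:
  36 vs smaller child 34 at index 8, swap → [37, 94, 17, 34, 78, 46, 77, 97, 36, 93, 84, 82, 53]
sift down from index 2: already satisfies heap property
sift down from index 1:
  94 vs smaller child 34 at index 3, swap → [37, 34, 17, 94, 78, 46, 77, 97, 36, 93, 84, 82, 53]
  94 vs smaller child 36 at index 8, swap → [37, 34, 17, 36, 78, 46, 77, 97, 94, 93, 84, 82, 53]
sift down from index 0:
  37 vs smaller child 17 at index 2, swap → [17, 34, 37, 36, 78, 46, 77, 97, 94, 93, 84, 82, 53]

[17, 34, 37, 36, 78, 46, 77, 97, 94, 93, 84, 82, 53]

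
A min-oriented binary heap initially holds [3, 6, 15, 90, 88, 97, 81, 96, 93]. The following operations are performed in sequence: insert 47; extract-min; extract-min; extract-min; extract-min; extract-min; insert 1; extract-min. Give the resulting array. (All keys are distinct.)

[88, 90, 93, 97, 96]

insert 47:
  append 47 at index 9 → [3, 6, 15, 90, 88, 97, 81, 96, 93, 47]
  47 < parent 88 at index 4, swap → [3, 6, 15, 90, 47, 97, 81, 96, 93, 88]
extract-min → returns 3:
  remove root 3; move last element 88 to root → [88, 6, 15, 90, 47, 97, 81, 96, 93]
  88 vs smaller child 6 at index 1, swap → [6, 88, 15, 90, 47, 97, 81, 96, 93]
  88 vs smaller child 47 at index 4, swap → [6, 47, 15, 90, 88, 97, 81, 96, 93]
extract-min → returns 6:
  remove root 6; move last element 93 to root → [93, 47, 15, 90, 88, 97, 81, 96]
  93 vs smaller child 15 at index 2, swap → [15, 47, 93, 90, 88, 97, 81, 96]
  93 vs smaller child 81 at index 6, swap → [15, 47, 81, 90, 88, 97, 93, 96]
extract-min → returns 15:
  remove root 15; move last element 96 to root → [96, 47, 81, 90, 88, 97, 93]
  96 vs smaller child 47 at index 1, swap → [47, 96, 81, 90, 88, 97, 93]
  96 vs smaller child 88 at index 4, swap → [47, 88, 81, 90, 96, 97, 93]
extract-min → returns 47:
  remove root 47; move last element 93 to root → [93, 88, 81, 90, 96, 97]
  93 vs smaller child 81 at index 2, swap → [81, 88, 93, 90, 96, 97]
extract-min → returns 81:
  remove root 81; move last element 97 to root → [97, 88, 93, 90, 96]
  97 vs smaller child 88 at index 1, swap → [88, 97, 93, 90, 96]
  97 vs smaller child 90 at index 3, swap → [88, 90, 93, 97, 96]
insert 1:
  append 1 at index 5 → [88, 90, 93, 97, 96, 1]
  1 < parent 93 at index 2, swap → [88, 90, 1, 97, 96, 93]
  1 < parent 88 at index 0, swap → [1, 90, 88, 97, 96, 93]
extract-min → returns 1:
  remove root 1; move last element 93 to root → [93, 90, 88, 97, 96]
  93 vs smaller child 88 at index 2, swap → [88, 90, 93, 97, 96]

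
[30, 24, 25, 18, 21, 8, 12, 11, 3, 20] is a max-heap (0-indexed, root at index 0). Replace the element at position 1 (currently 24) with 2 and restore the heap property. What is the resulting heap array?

[30, 21, 25, 18, 20, 8, 12, 11, 3, 2]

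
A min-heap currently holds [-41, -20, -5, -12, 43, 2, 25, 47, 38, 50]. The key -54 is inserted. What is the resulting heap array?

[-54, -41, -5, -12, -20, 2, 25, 47, 38, 50, 43]

append -54 at index 10 → [-41, -20, -5, -12, 43, 2, 25, 47, 38, 50, -54]
-54 < parent 43 at index 4, swap → [-41, -20, -5, -12, -54, 2, 25, 47, 38, 50, 43]
-54 < parent -20 at index 1, swap → [-41, -54, -5, -12, -20, 2, 25, 47, 38, 50, 43]
-54 < parent -41 at index 0, swap → [-54, -41, -5, -12, -20, 2, 25, 47, 38, 50, 43]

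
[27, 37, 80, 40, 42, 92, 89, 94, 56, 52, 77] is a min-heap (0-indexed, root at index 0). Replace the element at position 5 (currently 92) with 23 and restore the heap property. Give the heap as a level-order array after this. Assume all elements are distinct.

set index 5 from 92 to 23 → [27, 37, 80, 40, 42, 23, 89, 94, 56, 52, 77]
23 < parent 80 at index 2, swap → [27, 37, 23, 40, 42, 80, 89, 94, 56, 52, 77]
23 < parent 27 at index 0, swap → [23, 37, 27, 40, 42, 80, 89, 94, 56, 52, 77]

[23, 37, 27, 40, 42, 80, 89, 94, 56, 52, 77]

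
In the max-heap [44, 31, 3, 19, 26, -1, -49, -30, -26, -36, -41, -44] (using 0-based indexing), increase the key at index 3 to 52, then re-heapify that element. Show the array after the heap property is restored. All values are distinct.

[52, 44, 3, 31, 26, -1, -49, -30, -26, -36, -41, -44]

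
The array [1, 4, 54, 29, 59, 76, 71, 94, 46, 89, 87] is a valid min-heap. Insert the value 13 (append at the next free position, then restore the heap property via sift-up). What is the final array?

[1, 4, 13, 29, 59, 54, 71, 94, 46, 89, 87, 76]

append 13 at index 11 → [1, 4, 54, 29, 59, 76, 71, 94, 46, 89, 87, 13]
13 < parent 76 at index 5, swap → [1, 4, 54, 29, 59, 13, 71, 94, 46, 89, 87, 76]
13 < parent 54 at index 2, swap → [1, 4, 13, 29, 59, 54, 71, 94, 46, 89, 87, 76]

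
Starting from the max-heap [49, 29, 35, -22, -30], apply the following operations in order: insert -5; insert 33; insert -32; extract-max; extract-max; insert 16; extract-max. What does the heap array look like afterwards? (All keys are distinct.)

insert -5:
  append -5 at index 5 → [49, 29, 35, -22, -30, -5] (no swap needed)
insert 33:
  append 33 at index 6 → [49, 29, 35, -22, -30, -5, 33] (no swap needed)
insert -32:
  append -32 at index 7 → [49, 29, 35, -22, -30, -5, 33, -32] (no swap needed)
extract-max → returns 49:
  remove root 49; move last element -32 to root → [-32, 29, 35, -22, -30, -5, 33]
  -32 vs larger child 35 at index 2, swap → [35, 29, -32, -22, -30, -5, 33]
  -32 vs larger child 33 at index 6, swap → [35, 29, 33, -22, -30, -5, -32]
extract-max → returns 35:
  remove root 35; move last element -32 to root → [-32, 29, 33, -22, -30, -5]
  -32 vs larger child 33 at index 2, swap → [33, 29, -32, -22, -30, -5]
  -32 vs only child -5 at index 5, swap → [33, 29, -5, -22, -30, -32]
insert 16:
  append 16 at index 6 → [33, 29, -5, -22, -30, -32, 16]
  16 > parent -5 at index 2, swap → [33, 29, 16, -22, -30, -32, -5]
extract-max → returns 33:
  remove root 33; move last element -5 to root → [-5, 29, 16, -22, -30, -32]
  -5 vs larger child 29 at index 1, swap → [29, -5, 16, -22, -30, -32]

[29, -5, 16, -22, -30, -32]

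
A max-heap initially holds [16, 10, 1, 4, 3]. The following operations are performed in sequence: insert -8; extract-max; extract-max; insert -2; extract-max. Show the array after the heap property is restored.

[3, -2, 1, -8]

insert -8:
  append -8 at index 5 → [16, 10, 1, 4, 3, -8] (no swap needed)
extract-max → returns 16:
  remove root 16; move last element -8 to root → [-8, 10, 1, 4, 3]
  -8 vs larger child 10 at index 1, swap → [10, -8, 1, 4, 3]
  -8 vs larger child 4 at index 3, swap → [10, 4, 1, -8, 3]
extract-max → returns 10:
  remove root 10; move last element 3 to root → [3, 4, 1, -8]
  3 vs larger child 4 at index 1, swap → [4, 3, 1, -8]
insert -2:
  append -2 at index 4 → [4, 3, 1, -8, -2] (no swap needed)
extract-max → returns 4:
  remove root 4; move last element -2 to root → [-2, 3, 1, -8]
  -2 vs larger child 3 at index 1, swap → [3, -2, 1, -8]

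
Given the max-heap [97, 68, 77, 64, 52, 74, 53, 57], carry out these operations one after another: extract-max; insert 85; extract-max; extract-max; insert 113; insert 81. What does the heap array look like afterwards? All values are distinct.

[113, 81, 74, 68, 52, 53, 57, 64]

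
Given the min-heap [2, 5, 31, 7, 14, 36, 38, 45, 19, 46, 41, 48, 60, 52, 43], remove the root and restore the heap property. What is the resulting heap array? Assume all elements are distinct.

[5, 7, 31, 19, 14, 36, 38, 45, 43, 46, 41, 48, 60, 52]

remove root 2; move last element 43 to root → [43, 5, 31, 7, 14, 36, 38, 45, 19, 46, 41, 48, 60, 52]
43 vs smaller child 5 at index 1, swap → [5, 43, 31, 7, 14, 36, 38, 45, 19, 46, 41, 48, 60, 52]
43 vs smaller child 7 at index 3, swap → [5, 7, 31, 43, 14, 36, 38, 45, 19, 46, 41, 48, 60, 52]
43 vs smaller child 19 at index 8, swap → [5, 7, 31, 19, 14, 36, 38, 45, 43, 46, 41, 48, 60, 52]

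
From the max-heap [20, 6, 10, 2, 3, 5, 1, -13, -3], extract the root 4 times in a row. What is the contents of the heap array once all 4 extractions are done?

[3, 2, 1, -3, -13]

extract-max #1 returns 20:
  remove root 20; move last element -3 to root → [-3, 6, 10, 2, 3, 5, 1, -13]
  -3 vs larger child 10 at index 2, swap → [10, 6, -3, 2, 3, 5, 1, -13]
  -3 vs larger child 5 at index 5, swap → [10, 6, 5, 2, 3, -3, 1, -13]
extract-max #2 returns 10:
  remove root 10; move last element -13 to root → [-13, 6, 5, 2, 3, -3, 1]
  -13 vs larger child 6 at index 1, swap → [6, -13, 5, 2, 3, -3, 1]
  -13 vs larger child 3 at index 4, swap → [6, 3, 5, 2, -13, -3, 1]
extract-max #3 returns 6:
  remove root 6; move last element 1 to root → [1, 3, 5, 2, -13, -3]
  1 vs larger child 5 at index 2, swap → [5, 3, 1, 2, -13, -3]
extract-max #4 returns 5:
  remove root 5; move last element -3 to root → [-3, 3, 1, 2, -13]
  -3 vs larger child 3 at index 1, swap → [3, -3, 1, 2, -13]
  -3 vs larger child 2 at index 3, swap → [3, 2, 1, -3, -13]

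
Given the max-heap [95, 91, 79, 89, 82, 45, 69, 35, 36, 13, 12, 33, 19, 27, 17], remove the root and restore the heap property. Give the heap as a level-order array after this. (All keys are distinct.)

remove root 95; move last element 17 to root → [17, 91, 79, 89, 82, 45, 69, 35, 36, 13, 12, 33, 19, 27]
17 vs larger child 91 at index 1, swap → [91, 17, 79, 89, 82, 45, 69, 35, 36, 13, 12, 33, 19, 27]
17 vs larger child 89 at index 3, swap → [91, 89, 79, 17, 82, 45, 69, 35, 36, 13, 12, 33, 19, 27]
17 vs larger child 36 at index 8, swap → [91, 89, 79, 36, 82, 45, 69, 35, 17, 13, 12, 33, 19, 27]

[91, 89, 79, 36, 82, 45, 69, 35, 17, 13, 12, 33, 19, 27]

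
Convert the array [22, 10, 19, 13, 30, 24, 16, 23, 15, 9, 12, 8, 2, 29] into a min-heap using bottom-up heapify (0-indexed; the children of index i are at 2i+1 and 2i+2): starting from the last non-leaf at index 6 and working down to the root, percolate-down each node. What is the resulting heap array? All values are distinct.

sift down from index 6: already satisfies heap property
sift down from index 5:
  24 vs smaller child 2 at index 12, swap → [22, 10, 19, 13, 30, 2, 16, 23, 15, 9, 12, 8, 24, 29]
sift down from index 4:
  30 vs smaller child 9 at index 9, swap → [22, 10, 19, 13, 9, 2, 16, 23, 15, 30, 12, 8, 24, 29]
sift down from index 3: already satisfies heap property
sift down from index 2:
  19 vs smaller child 2 at index 5, swap → [22, 10, 2, 13, 9, 19, 16, 23, 15, 30, 12, 8, 24, 29]
  19 vs smaller child 8 at index 11, swap → [22, 10, 2, 13, 9, 8, 16, 23, 15, 30, 12, 19, 24, 29]
sift down from index 1:
  10 vs smaller child 9 at index 4, swap → [22, 9, 2, 13, 10, 8, 16, 23, 15, 30, 12, 19, 24, 29]
sift down from index 0:
  22 vs smaller child 2 at index 2, swap → [2, 9, 22, 13, 10, 8, 16, 23, 15, 30, 12, 19, 24, 29]
  22 vs smaller child 8 at index 5, swap → [2, 9, 8, 13, 10, 22, 16, 23, 15, 30, 12, 19, 24, 29]
  22 vs smaller child 19 at index 11, swap → [2, 9, 8, 13, 10, 19, 16, 23, 15, 30, 12, 22, 24, 29]

[2, 9, 8, 13, 10, 19, 16, 23, 15, 30, 12, 22, 24, 29]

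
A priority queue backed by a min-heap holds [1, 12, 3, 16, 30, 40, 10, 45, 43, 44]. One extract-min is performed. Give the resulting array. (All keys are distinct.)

[3, 12, 10, 16, 30, 40, 44, 45, 43]

remove root 1; move last element 44 to root → [44, 12, 3, 16, 30, 40, 10, 45, 43]
44 vs smaller child 3 at index 2, swap → [3, 12, 44, 16, 30, 40, 10, 45, 43]
44 vs smaller child 10 at index 6, swap → [3, 12, 10, 16, 30, 40, 44, 45, 43]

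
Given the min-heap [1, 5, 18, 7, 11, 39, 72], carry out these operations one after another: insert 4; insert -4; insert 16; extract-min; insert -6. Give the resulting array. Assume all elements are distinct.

[-6, 1, 18, 5, 4, 39, 72, 7, 16, 11]

insert 4:
  append 4 at index 7 → [1, 5, 18, 7, 11, 39, 72, 4]
  4 < parent 7 at index 3, swap → [1, 5, 18, 4, 11, 39, 72, 7]
  4 < parent 5 at index 1, swap → [1, 4, 18, 5, 11, 39, 72, 7]
insert -4:
  append -4 at index 8 → [1, 4, 18, 5, 11, 39, 72, 7, -4]
  -4 < parent 5 at index 3, swap → [1, 4, 18, -4, 11, 39, 72, 7, 5]
  -4 < parent 4 at index 1, swap → [1, -4, 18, 4, 11, 39, 72, 7, 5]
  -4 < parent 1 at index 0, swap → [-4, 1, 18, 4, 11, 39, 72, 7, 5]
insert 16:
  append 16 at index 9 → [-4, 1, 18, 4, 11, 39, 72, 7, 5, 16] (no swap needed)
extract-min → returns -4:
  remove root -4; move last element 16 to root → [16, 1, 18, 4, 11, 39, 72, 7, 5]
  16 vs smaller child 1 at index 1, swap → [1, 16, 18, 4, 11, 39, 72, 7, 5]
  16 vs smaller child 4 at index 3, swap → [1, 4, 18, 16, 11, 39, 72, 7, 5]
  16 vs smaller child 5 at index 8, swap → [1, 4, 18, 5, 11, 39, 72, 7, 16]
insert -6:
  append -6 at index 9 → [1, 4, 18, 5, 11, 39, 72, 7, 16, -6]
  -6 < parent 11 at index 4, swap → [1, 4, 18, 5, -6, 39, 72, 7, 16, 11]
  -6 < parent 4 at index 1, swap → [1, -6, 18, 5, 4, 39, 72, 7, 16, 11]
  -6 < parent 1 at index 0, swap → [-6, 1, 18, 5, 4, 39, 72, 7, 16, 11]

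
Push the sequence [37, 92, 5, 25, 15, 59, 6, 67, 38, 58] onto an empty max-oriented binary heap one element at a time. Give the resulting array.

[92, 67, 59, 38, 58, 5, 6, 25, 37, 15]

Insert 37:
  append 37 at index 0 → [37] (no swap needed)
Insert 92:
  append 92 at index 1 → [37, 92]
  92 > parent 37 at index 0, swap → [92, 37]
Insert 5:
  append 5 at index 2 → [92, 37, 5] (no swap needed)
Insert 25:
  append 25 at index 3 → [92, 37, 5, 25] (no swap needed)
Insert 15:
  append 15 at index 4 → [92, 37, 5, 25, 15] (no swap needed)
Insert 59:
  append 59 at index 5 → [92, 37, 5, 25, 15, 59]
  59 > parent 5 at index 2, swap → [92, 37, 59, 25, 15, 5]
Insert 6:
  append 6 at index 6 → [92, 37, 59, 25, 15, 5, 6] (no swap needed)
Insert 67:
  append 67 at index 7 → [92, 37, 59, 25, 15, 5, 6, 67]
  67 > parent 25 at index 3, swap → [92, 37, 59, 67, 15, 5, 6, 25]
  67 > parent 37 at index 1, swap → [92, 67, 59, 37, 15, 5, 6, 25]
Insert 38:
  append 38 at index 8 → [92, 67, 59, 37, 15, 5, 6, 25, 38]
  38 > parent 37 at index 3, swap → [92, 67, 59, 38, 15, 5, 6, 25, 37]
Insert 58:
  append 58 at index 9 → [92, 67, 59, 38, 15, 5, 6, 25, 37, 58]
  58 > parent 15 at index 4, swap → [92, 67, 59, 38, 58, 5, 6, 25, 37, 15]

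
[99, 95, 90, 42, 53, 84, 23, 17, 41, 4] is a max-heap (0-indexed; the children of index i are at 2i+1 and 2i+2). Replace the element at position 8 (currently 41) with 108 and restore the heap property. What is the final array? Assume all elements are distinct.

[108, 99, 90, 95, 53, 84, 23, 17, 42, 4]

set index 8 from 41 to 108 → [99, 95, 90, 42, 53, 84, 23, 17, 108, 4]
108 > parent 42 at index 3, swap → [99, 95, 90, 108, 53, 84, 23, 17, 42, 4]
108 > parent 95 at index 1, swap → [99, 108, 90, 95, 53, 84, 23, 17, 42, 4]
108 > parent 99 at index 0, swap → [108, 99, 90, 95, 53, 84, 23, 17, 42, 4]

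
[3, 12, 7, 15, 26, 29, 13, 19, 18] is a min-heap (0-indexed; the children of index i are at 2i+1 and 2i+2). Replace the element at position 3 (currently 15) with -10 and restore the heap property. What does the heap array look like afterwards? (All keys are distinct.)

set index 3 from 15 to -10 → [3, 12, 7, -10, 26, 29, 13, 19, 18]
-10 < parent 12 at index 1, swap → [3, -10, 7, 12, 26, 29, 13, 19, 18]
-10 < parent 3 at index 0, swap → [-10, 3, 7, 12, 26, 29, 13, 19, 18]

[-10, 3, 7, 12, 26, 29, 13, 19, 18]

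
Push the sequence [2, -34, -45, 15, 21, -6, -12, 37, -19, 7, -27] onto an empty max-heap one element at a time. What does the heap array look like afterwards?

[37, 21, -6, 15, 7, -45, -12, -34, -19, 2, -27]

Insert 2:
  append 2 at index 0 → [2] (no swap needed)
Insert -34:
  append -34 at index 1 → [2, -34] (no swap needed)
Insert -45:
  append -45 at index 2 → [2, -34, -45] (no swap needed)
Insert 15:
  append 15 at index 3 → [2, -34, -45, 15]
  15 > parent -34 at index 1, swap → [2, 15, -45, -34]
  15 > parent 2 at index 0, swap → [15, 2, -45, -34]
Insert 21:
  append 21 at index 4 → [15, 2, -45, -34, 21]
  21 > parent 2 at index 1, swap → [15, 21, -45, -34, 2]
  21 > parent 15 at index 0, swap → [21, 15, -45, -34, 2]
Insert -6:
  append -6 at index 5 → [21, 15, -45, -34, 2, -6]
  -6 > parent -45 at index 2, swap → [21, 15, -6, -34, 2, -45]
Insert -12:
  append -12 at index 6 → [21, 15, -6, -34, 2, -45, -12] (no swap needed)
Insert 37:
  append 37 at index 7 → [21, 15, -6, -34, 2, -45, -12, 37]
  37 > parent -34 at index 3, swap → [21, 15, -6, 37, 2, -45, -12, -34]
  37 > parent 15 at index 1, swap → [21, 37, -6, 15, 2, -45, -12, -34]
  37 > parent 21 at index 0, swap → [37, 21, -6, 15, 2, -45, -12, -34]
Insert -19:
  append -19 at index 8 → [37, 21, -6, 15, 2, -45, -12, -34, -19] (no swap needed)
Insert 7:
  append 7 at index 9 → [37, 21, -6, 15, 2, -45, -12, -34, -19, 7]
  7 > parent 2 at index 4, swap → [37, 21, -6, 15, 7, -45, -12, -34, -19, 2]
Insert -27:
  append -27 at index 10 → [37, 21, -6, 15, 7, -45, -12, -34, -19, 2, -27] (no swap needed)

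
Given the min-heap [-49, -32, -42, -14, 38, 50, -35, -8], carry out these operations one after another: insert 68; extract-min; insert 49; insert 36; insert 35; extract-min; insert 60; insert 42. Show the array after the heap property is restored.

insert 68:
  append 68 at index 8 → [-49, -32, -42, -14, 38, 50, -35, -8, 68] (no swap needed)
extract-min → returns -49:
  remove root -49; move last element 68 to root → [68, -32, -42, -14, 38, 50, -35, -8]
  68 vs smaller child -42 at index 2, swap → [-42, -32, 68, -14, 38, 50, -35, -8]
  68 vs smaller child -35 at index 6, swap → [-42, -32, -35, -14, 38, 50, 68, -8]
insert 49:
  append 49 at index 8 → [-42, -32, -35, -14, 38, 50, 68, -8, 49] (no swap needed)
insert 36:
  append 36 at index 9 → [-42, -32, -35, -14, 38, 50, 68, -8, 49, 36]
  36 < parent 38 at index 4, swap → [-42, -32, -35, -14, 36, 50, 68, -8, 49, 38]
insert 35:
  append 35 at index 10 → [-42, -32, -35, -14, 36, 50, 68, -8, 49, 38, 35]
  35 < parent 36 at index 4, swap → [-42, -32, -35, -14, 35, 50, 68, -8, 49, 38, 36]
extract-min → returns -42:
  remove root -42; move last element 36 to root → [36, -32, -35, -14, 35, 50, 68, -8, 49, 38]
  36 vs smaller child -35 at index 2, swap → [-35, -32, 36, -14, 35, 50, 68, -8, 49, 38]
insert 60:
  append 60 at index 10 → [-35, -32, 36, -14, 35, 50, 68, -8, 49, 38, 60] (no swap needed)
insert 42:
  append 42 at index 11 → [-35, -32, 36, -14, 35, 50, 68, -8, 49, 38, 60, 42]
  42 < parent 50 at index 5, swap → [-35, -32, 36, -14, 35, 42, 68, -8, 49, 38, 60, 50]

[-35, -32, 36, -14, 35, 42, 68, -8, 49, 38, 60, 50]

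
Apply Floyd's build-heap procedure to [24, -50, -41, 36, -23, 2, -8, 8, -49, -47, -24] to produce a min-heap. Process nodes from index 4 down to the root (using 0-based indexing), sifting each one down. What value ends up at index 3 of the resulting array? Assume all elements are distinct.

sift down from index 4:
  -23 vs smaller child -47 at index 9, swap → [24, -50, -41, 36, -47, 2, -8, 8, -49, -23, -24]
sift down from index 3:
  36 vs smaller child -49 at index 8, swap → [24, -50, -41, -49, -47, 2, -8, 8, 36, -23, -24]
sift down from index 2: already satisfies heap property
sift down from index 1: already satisfies heap property
sift down from index 0:
  24 vs smaller child -50 at index 1, swap → [-50, 24, -41, -49, -47, 2, -8, 8, 36, -23, -24]
  24 vs smaller child -49 at index 3, swap → [-50, -49, -41, 24, -47, 2, -8, 8, 36, -23, -24]
  24 vs smaller child 8 at index 7, swap → [-50, -49, -41, 8, -47, 2, -8, 24, 36, -23, -24]
resulting array: [-50, -49, -41, 8, -47, 2, -8, 24, 36, -23, -24]

8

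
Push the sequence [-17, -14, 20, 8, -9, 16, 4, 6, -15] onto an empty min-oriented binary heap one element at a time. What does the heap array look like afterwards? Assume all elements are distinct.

Insert -17:
  append -17 at index 0 → [-17] (no swap needed)
Insert -14:
  append -14 at index 1 → [-17, -14] (no swap needed)
Insert 20:
  append 20 at index 2 → [-17, -14, 20] (no swap needed)
Insert 8:
  append 8 at index 3 → [-17, -14, 20, 8] (no swap needed)
Insert -9:
  append -9 at index 4 → [-17, -14, 20, 8, -9] (no swap needed)
Insert 16:
  append 16 at index 5 → [-17, -14, 20, 8, -9, 16]
  16 < parent 20 at index 2, swap → [-17, -14, 16, 8, -9, 20]
Insert 4:
  append 4 at index 6 → [-17, -14, 16, 8, -9, 20, 4]
  4 < parent 16 at index 2, swap → [-17, -14, 4, 8, -9, 20, 16]
Insert 6:
  append 6 at index 7 → [-17, -14, 4, 8, -9, 20, 16, 6]
  6 < parent 8 at index 3, swap → [-17, -14, 4, 6, -9, 20, 16, 8]
Insert -15:
  append -15 at index 8 → [-17, -14, 4, 6, -9, 20, 16, 8, -15]
  -15 < parent 6 at index 3, swap → [-17, -14, 4, -15, -9, 20, 16, 8, 6]
  -15 < parent -14 at index 1, swap → [-17, -15, 4, -14, -9, 20, 16, 8, 6]

[-17, -15, 4, -14, -9, 20, 16, 8, 6]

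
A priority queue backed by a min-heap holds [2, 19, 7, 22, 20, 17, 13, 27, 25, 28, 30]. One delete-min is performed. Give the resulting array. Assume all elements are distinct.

remove root 2; move last element 30 to root → [30, 19, 7, 22, 20, 17, 13, 27, 25, 28]
30 vs smaller child 7 at index 2, swap → [7, 19, 30, 22, 20, 17, 13, 27, 25, 28]
30 vs smaller child 13 at index 6, swap → [7, 19, 13, 22, 20, 17, 30, 27, 25, 28]

[7, 19, 13, 22, 20, 17, 30, 27, 25, 28]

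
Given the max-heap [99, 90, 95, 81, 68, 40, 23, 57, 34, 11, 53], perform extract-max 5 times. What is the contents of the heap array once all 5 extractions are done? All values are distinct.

[57, 34, 53, 11, 23, 40]

extract-max #1 returns 99:
  remove root 99; move last element 53 to root → [53, 90, 95, 81, 68, 40, 23, 57, 34, 11]
  53 vs larger child 95 at index 2, swap → [95, 90, 53, 81, 68, 40, 23, 57, 34, 11]
extract-max #2 returns 95:
  remove root 95; move last element 11 to root → [11, 90, 53, 81, 68, 40, 23, 57, 34]
  11 vs larger child 90 at index 1, swap → [90, 11, 53, 81, 68, 40, 23, 57, 34]
  11 vs larger child 81 at index 3, swap → [90, 81, 53, 11, 68, 40, 23, 57, 34]
  11 vs larger child 57 at index 7, swap → [90, 81, 53, 57, 68, 40, 23, 11, 34]
extract-max #3 returns 90:
  remove root 90; move last element 34 to root → [34, 81, 53, 57, 68, 40, 23, 11]
  34 vs larger child 81 at index 1, swap → [81, 34, 53, 57, 68, 40, 23, 11]
  34 vs larger child 68 at index 4, swap → [81, 68, 53, 57, 34, 40, 23, 11]
extract-max #4 returns 81:
  remove root 81; move last element 11 to root → [11, 68, 53, 57, 34, 40, 23]
  11 vs larger child 68 at index 1, swap → [68, 11, 53, 57, 34, 40, 23]
  11 vs larger child 57 at index 3, swap → [68, 57, 53, 11, 34, 40, 23]
extract-max #5 returns 68:
  remove root 68; move last element 23 to root → [23, 57, 53, 11, 34, 40]
  23 vs larger child 57 at index 1, swap → [57, 23, 53, 11, 34, 40]
  23 vs larger child 34 at index 4, swap → [57, 34, 53, 11, 23, 40]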